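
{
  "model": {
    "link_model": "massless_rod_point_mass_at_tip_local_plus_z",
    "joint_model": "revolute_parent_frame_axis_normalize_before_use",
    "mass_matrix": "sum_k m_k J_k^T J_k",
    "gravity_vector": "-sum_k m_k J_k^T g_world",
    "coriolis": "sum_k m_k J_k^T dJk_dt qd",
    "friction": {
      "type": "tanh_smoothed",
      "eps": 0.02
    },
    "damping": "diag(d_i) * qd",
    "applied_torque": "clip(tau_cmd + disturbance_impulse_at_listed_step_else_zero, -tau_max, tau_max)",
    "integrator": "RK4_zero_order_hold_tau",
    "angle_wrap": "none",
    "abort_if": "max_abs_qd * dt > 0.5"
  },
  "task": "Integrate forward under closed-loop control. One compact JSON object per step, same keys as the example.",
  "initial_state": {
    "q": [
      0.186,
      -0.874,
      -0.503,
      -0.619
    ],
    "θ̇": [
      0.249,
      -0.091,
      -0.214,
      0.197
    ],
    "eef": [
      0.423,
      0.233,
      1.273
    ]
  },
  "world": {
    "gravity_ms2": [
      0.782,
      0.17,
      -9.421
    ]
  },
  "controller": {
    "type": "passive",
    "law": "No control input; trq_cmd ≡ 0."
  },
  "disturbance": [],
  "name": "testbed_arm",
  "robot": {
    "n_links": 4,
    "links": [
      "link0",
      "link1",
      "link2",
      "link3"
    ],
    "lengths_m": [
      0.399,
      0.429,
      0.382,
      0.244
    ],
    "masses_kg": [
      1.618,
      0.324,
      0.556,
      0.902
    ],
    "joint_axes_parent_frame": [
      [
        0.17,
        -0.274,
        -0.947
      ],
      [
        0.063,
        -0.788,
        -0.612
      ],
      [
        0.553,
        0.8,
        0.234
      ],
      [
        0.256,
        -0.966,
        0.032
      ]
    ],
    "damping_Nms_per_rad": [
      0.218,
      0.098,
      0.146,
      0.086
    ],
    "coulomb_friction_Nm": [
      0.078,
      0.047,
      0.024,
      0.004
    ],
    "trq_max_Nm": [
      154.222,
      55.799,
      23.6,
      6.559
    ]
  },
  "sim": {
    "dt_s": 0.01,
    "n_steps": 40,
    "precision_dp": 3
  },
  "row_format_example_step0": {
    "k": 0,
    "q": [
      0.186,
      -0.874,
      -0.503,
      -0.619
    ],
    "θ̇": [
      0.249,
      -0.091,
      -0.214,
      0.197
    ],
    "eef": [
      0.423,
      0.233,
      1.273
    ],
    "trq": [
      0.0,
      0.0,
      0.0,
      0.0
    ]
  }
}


{"k":1,"q":[0.189,-0.877,-0.507,-0.618],"\u03b8\u0307":[0.437,-0.418,-0.514,-0.003],"eef":[0.422,0.232,1.273],"trq":[0.0,0.0,0.0,0.0]}
{"k":2,"q":[0.195,-0.882,-0.513,-0.619],"\u03b8\u0307":[0.611,-0.727,-0.795,-0.194],"eef":[0.421,0.231,1.273],"trq":[0.0,0.0,0.0,0.0]}
{"k":3,"q":[0.202,-0.891,-0.522,-0.622],"\u03b8\u0307":[0.771,-1.019,-1.057,-0.379],"eef":[0.42,0.23,1.272],"trq":[0.0,0.0,0.0,0.0]}
{"k":4,"q":[0.21,-0.903,-0.534,-0.627],"\u03b8\u0307":[0.917,-1.297,-1.3,-0.558],"eef":[0.42,0.23,1.27],"trq":[0.0,0.0,0.0,0.0]}
{"k":5,"q":[0.22,-0.917,-0.548,-0.633],"\u03b8\u0307":[1.049,-1.56,-1.525,-0.73],"eef":[0.419,0.23,1.267],"trq":[0.0,0.0,0.0,0.0]}
{"k":6,"q":[0.231,-0.934,-0.565,-0.641],"\u03b8\u0307":[1.168,-1.812,-1.735,-0.894],"eef":[0.419,0.23,1.264],"trq":[0.0,0.0,0.0,0.0]}
{"k":7,"q":[0.243,-0.953,-0.583,-0.651],"\u03b8\u0307":[1.274,-2.053,-1.928,-1.053],"eef":[0.42,0.23,1.26],"trq":[0.0,0.0,0.0,0.0]}
{"k":8,"q":[0.256,-0.975,-0.603,-0.662],"\u03b8\u0307":[1.368,-2.285,-2.107,-1.205],"eef":[0.42,0.231,1.255],"trq":[0.0,0.0,0.0,0.0]}
{"k":9,"q":[0.271,-0.999,-0.625,-0.675],"\u03b8\u0307":[1.451,-2.509,-2.271,-1.351],"eef":[0.421,0.231,1.25],"trq":[0.0,0.0,0.0,0.0]}
{"k":10,"q":[0.285,-1.025,-0.649,-0.689],"\u03b8\u0307":[1.523,-2.727,-2.422,-1.492],"eef":[0.422,0.232,1.244],"trq":[0.0,0.0,0.0,0.0]}
{"k":11,"q":[0.301,-1.053,-0.674,-0.705],"\u03b8\u0307":[1.586,-2.939,-2.559,-1.628],"eef":[0.423,0.233,1.237],"trq":[0.0,0.0,0.0,0.0]}
{"k":12,"q":[0.317,-1.084,-0.7,-0.722],"\u03b8\u0307":[1.64,-3.146,-2.683,-1.761],"eef":[0.425,0.235,1.23],"trq":[0.0,0.0,0.0,0.0]}
{"k":13,"q":[0.334,-1.116,-0.727,-0.74],"\u03b8\u0307":[1.686,-3.351,-2.795,-1.89],"eef":[0.426,0.236,1.221],"trq":[0.0,0.0,0.0,0.0]}
{"k":14,"q":[0.351,-1.151,-0.756,-0.76],"\u03b8\u0307":[1.726,-3.553,-2.894,-2.017],"eef":[0.428,0.237,1.212],"trq":[0.0,0.0,0.0,0.0]}
{"k":15,"q":[0.368,-1.187,-0.785,-0.78],"\u03b8\u0307":[1.759,-3.754,-2.98,-2.142],"eef":[0.43,0.239,1.203],"trq":[0.0,0.0,0.0,0.0]}
{"k":16,"q":[0.386,-1.226,-0.815,-0.802],"\u03b8\u0307":[1.787,-3.954,-3.053,-2.266],"eef":[0.432,0.241,1.193],"trq":[0.0,0.0,0.0,0.0]}
{"k":17,"q":[0.404,-1.266,-0.846,-0.826],"\u03b8\u0307":[1.811,-4.154,-3.112,-2.39],"eef":[0.435,0.243,1.182],"trq":[0.0,0.0,0.0,0.0]}
{"k":18,"q":[0.422,-1.309,-0.877,-0.85],"\u03b8\u0307":[1.831,-4.355,-3.158,-2.513],"eef":[0.437,0.244,1.17],"trq":[0.0,0.0,0.0,0.0]}
{"k":19,"q":[0.441,-1.353,-0.909,-0.876],"\u03b8\u0307":[1.85,-4.557,-3.189,-2.637],"eef":[0.44,0.246,1.157],"trq":[0.0,0.0,0.0,0.0]}
{"k":20,"q":[0.459,-1.4,-0.941,-0.903],"\u03b8\u0307":[1.868,-4.762,-3.205,-2.762],"eef":[0.443,0.249,1.144],"trq":[0.0,0.0,0.0,0.0]}
{"k":21,"q":[0.478,-1.449,-0.973,-0.931],"\u03b8\u0307":[1.886,-4.968,-3.205,-2.888],"eef":[0.447,0.251,1.13],"trq":[0.0,0.0,0.0,0.0]}
{"k":22,"q":[0.497,-1.499,-1.005,-0.961],"\u03b8\u0307":[1.906,-5.177,-3.188,-3.015],"eef":[0.45,0.253,1.115],"trq":[0.0,0.0,0.0,0.0]}
{"k":23,"q":[0.516,-1.552,-1.037,-0.991],"\u03b8\u0307":[1.929,-5.389,-3.153,-3.143],"eef":[0.454,0.255,1.1],"trq":[0.0,0.0,0.0,0.0]}
{"k":24,"q":[0.535,-1.607,-1.068,-1.024],"\u03b8\u0307":[1.957,-5.605,-3.096,-3.273],"eef":[0.457,0.258,1.083],"trq":[0.0,0.0,0.0,0.0]}
{"k":25,"q":[0.555,-1.664,-1.099,-1.057],"\u03b8\u0307":[1.992,-5.823,-3.018,-3.404],"eef":[0.461,0.26,1.066],"trq":[0.0,0.0,0.0,0.0]}
{"k":26,"q":[0.575,-1.724,-1.128,-1.092],"\u03b8\u0307":[2.036,-6.044,-2.916,-3.537],"eef":[0.465,0.263,1.049],"trq":[0.0,0.0,0.0,0.0]}
{"k":27,"q":[0.596,-1.785,-1.157,-1.128],"\u03b8\u0307":[2.09,-6.268,-2.786,-3.671],"eef":[0.469,0.266,1.03],"trq":[0.0,0.0,0.0,0.0]}
{"k":28,"q":[0.617,-1.849,-1.184,-1.165],"\u03b8\u0307":[2.157,-6.493,-2.625,-3.807],"eef":[0.473,0.268,1.011],"trq":[0.0,0.0,0.0,0.0]}
{"k":29,"q":[0.639,-1.915,-1.209,-1.204],"\u03b8\u0307":[2.239,-6.719,-2.431,-3.946],"eef":[0.477,0.271,0.991],"trq":[0.0,0.0,0.0,0.0]}
{"k":30,"q":[0.662,-1.983,-1.233,-1.244],"\u03b8\u0307":[2.34,-6.944,-2.197,-4.086],"eef":[0.482,0.274,0.97],"trq":[0.0,0.0,0.0,0.0]}
{"k":31,"q":[0.686,-2.054,-1.253,-1.286],"\u03b8\u0307":[2.461,-7.165,-1.92,-4.23],"eef":[0.486,0.278,0.948],"trq":[0.0,0.0,0.0,0.0]}
{"k":32,"q":[0.711,-2.127,-1.271,-1.329],"\u03b8\u0307":[2.606,-7.38,-1.592,-4.377],"eef":[0.49,0.281,0.926],"trq":[0.0,0.0,0.0,0.0]}
{"k":33,"q":[0.738,-2.202,-1.285,-1.373],"\u03b8\u0307":[2.778,-7.583,-1.207,-4.531],"eef":[0.494,0.285,0.903],"trq":[0.0,0.0,0.0,0.0]}
{"k":34,"q":[0.767,-2.278,-1.295,-1.419],"\u03b8\u0307":[2.978,-7.768,-0.756,-4.692],"eef":[0.498,0.288,0.879],"trq":[0.0,0.0,0.0,0.0]}
{"k":35,"q":[0.798,-2.357,-1.3,-1.467],"\u03b8\u0307":[3.209,-7.926,-0.227,-4.864],"eef":[0.501,0.293,0.854],"trq":[0.0,0.0,0.0,0.0]}
{"k":36,"q":[0.831,-2.437,-1.299,-1.517],"\u03b8\u0307":[3.471,-8.049,0.386,-5.047],"eef":[0.504,0.297,0.829],"trq":[0.0,0.0,0.0,0.0]}
{"k":37,"q":[0.867,-2.518,-1.292,-1.568],"\u03b8\u0307":[3.759,-8.117,1.099,-5.246],"eef":[0.507,0.302,0.803],"trq":[0.0,0.0,0.0,0.0]}
{"k":38,"q":[0.907,-2.599,-1.277,-1.622],"\u03b8\u0307":[4.064,-8.106,1.927,-5.458],"eef":[0.509,0.306,0.776],"trq":[0.0,0.0,0.0,0.0]}
{"k":39,"q":[0.949,-2.679,-1.253,-1.677],"\u03b8\u0307":[4.371,-7.986,2.879,-5.68],"eef":[0.51,0.312,0.749],"trq":[0.0,0.0,0.0,0.0]}
{"k":40,"q":[0.994,-2.758,-1.219,-1.735],"\u03b8\u0307":[4.651,-7.721,3.961,-5.897],"eef":[0.51,0.317,0.722]}


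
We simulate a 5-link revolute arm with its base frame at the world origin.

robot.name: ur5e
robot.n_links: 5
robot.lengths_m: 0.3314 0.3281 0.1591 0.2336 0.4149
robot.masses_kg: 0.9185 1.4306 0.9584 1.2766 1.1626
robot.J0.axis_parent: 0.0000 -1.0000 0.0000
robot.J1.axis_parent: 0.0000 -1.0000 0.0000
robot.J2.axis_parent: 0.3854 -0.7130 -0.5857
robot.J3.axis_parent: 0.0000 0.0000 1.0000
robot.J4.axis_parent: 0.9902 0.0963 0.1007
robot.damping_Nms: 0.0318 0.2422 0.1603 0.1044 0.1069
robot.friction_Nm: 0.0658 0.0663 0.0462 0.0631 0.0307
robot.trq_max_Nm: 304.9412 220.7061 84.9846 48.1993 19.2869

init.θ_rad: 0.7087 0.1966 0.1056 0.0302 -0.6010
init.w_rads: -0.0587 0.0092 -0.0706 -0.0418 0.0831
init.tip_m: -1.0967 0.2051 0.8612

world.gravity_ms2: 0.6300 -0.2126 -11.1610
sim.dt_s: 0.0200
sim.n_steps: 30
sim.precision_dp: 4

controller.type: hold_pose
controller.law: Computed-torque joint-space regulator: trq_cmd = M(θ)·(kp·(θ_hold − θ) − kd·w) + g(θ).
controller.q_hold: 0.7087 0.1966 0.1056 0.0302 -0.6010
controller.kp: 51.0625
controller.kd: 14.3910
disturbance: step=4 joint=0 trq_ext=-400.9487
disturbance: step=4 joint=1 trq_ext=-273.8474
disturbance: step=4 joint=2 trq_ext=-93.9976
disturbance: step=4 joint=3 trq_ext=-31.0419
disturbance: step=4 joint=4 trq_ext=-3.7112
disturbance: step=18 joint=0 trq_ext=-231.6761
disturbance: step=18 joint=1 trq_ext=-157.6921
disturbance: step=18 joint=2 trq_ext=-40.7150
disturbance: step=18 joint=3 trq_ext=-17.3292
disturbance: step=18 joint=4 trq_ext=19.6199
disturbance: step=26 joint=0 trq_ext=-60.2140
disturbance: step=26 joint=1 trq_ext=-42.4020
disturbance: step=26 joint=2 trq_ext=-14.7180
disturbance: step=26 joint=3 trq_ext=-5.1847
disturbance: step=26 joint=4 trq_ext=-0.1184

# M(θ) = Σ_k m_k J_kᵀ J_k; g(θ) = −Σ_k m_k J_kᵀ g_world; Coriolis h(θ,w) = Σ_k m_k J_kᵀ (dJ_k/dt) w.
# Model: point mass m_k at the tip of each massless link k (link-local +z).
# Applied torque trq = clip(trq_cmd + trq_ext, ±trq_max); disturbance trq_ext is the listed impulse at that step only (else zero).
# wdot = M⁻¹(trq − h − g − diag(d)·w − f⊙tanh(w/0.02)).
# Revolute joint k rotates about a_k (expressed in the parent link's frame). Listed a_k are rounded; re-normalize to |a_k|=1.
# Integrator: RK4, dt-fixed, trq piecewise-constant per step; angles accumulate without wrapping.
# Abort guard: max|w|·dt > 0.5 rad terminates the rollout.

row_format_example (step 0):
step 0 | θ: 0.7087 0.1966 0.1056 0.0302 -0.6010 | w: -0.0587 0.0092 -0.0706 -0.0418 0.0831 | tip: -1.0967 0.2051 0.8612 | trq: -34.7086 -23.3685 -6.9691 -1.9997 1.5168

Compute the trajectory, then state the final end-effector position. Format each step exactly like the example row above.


step 1 | θ: 0.7079 0.1962 0.1048 0.0299 -0.5999 | w: -0.0297 -0.0220 -0.0226 -0.0139 0.0380 | tip: -1.0957 0.2049 0.8628 | trq: -35.8411 -24.1458 -7.2417 -2.0945 1.5505
step 2 | θ: 0.7075 0.1958 0.1045 0.0299 -0.5993 | w: -0.0213 -0.0162 -0.0077 -0.0103 0.0187 | tip: -1.0951 0.2048 0.8639 | trq: -36.7421 -24.7749 -7.4542 -2.1696 1.5748
step 3 | θ: 0.7071 0.1954 0.1044 0.0298 -0.5991 | w: -0.0162 -0.0069 -0.0045 -0.0085 0.0102 | tip: -1.0946 0.2047 0.8646 | trq: -37.4550 -25.2713 -7.6181 -2.2287 1.5904
step 4 | θ: 0.7069 0.1952 0.1044 0.0299 -0.5990 | w: -0.0114 -0.0006 -0.0040 -0.0064 0.0058 | tip: -1.0943 0.2047 0.8650 | trq: -304.9412 -220.7061 -84.9846 -33.3166 -2.1115
step 5 | θ: 0.7037 0.1963 0.0832 -0.0187 -0.5884 | w: -0.2961 0.1004 -2.1717 -4.8782 1.1266 | tip: -1.0817 0.2065 0.8843 | trq: 41.4311 32.4805 15.3485 6.8114 2.8551
step 6 | θ: 0.7006 0.1941 0.0473 -0.0967 -0.5695 | w: -0.0291 -0.2995 -1.4107 -2.8987 0.7397 | tip: -1.0598 0.2091 0.9160 | trq: 23.3575 19.3852 10.2942 4.4195 2.8987
step 7 | θ: 0.7010 0.1873 0.0243 -0.1420 -0.5573 | w: 0.0584 -0.3739 -0.8871 -1.6268 0.4761 | tip: -1.0445 0.2107 0.9367 | trq: 9.0201 8.9713 6.2798 2.7140 2.6836
step 8 | θ: 0.7023 0.1803 0.0103 -0.1664 -0.5497 | w: 0.0713 -0.3196 -0.5177 -0.8113 0.2823 | tip: -1.0346 0.2116 0.9496 | trq: -2.3141 0.7350 3.1064 1.4716 2.4152
step 9 | θ: 0.7035 0.1748 0.0026 -0.1774 -0.5455 | w: 0.0568 -0.2255 -0.2548 -0.2890 0.1384 | tip: -1.0287 0.2122 0.9569 | trq: -11.2515 -5.7608 0.5991 0.5476 2.1677
step 10 | θ: 0.7045 0.1713 -0.0006 -0.1798 -0.5437 | w: 0.0308 -0.1205 -0.0691 0.0213 0.0339 | tip: -1.0260 0.2125 0.9602 | trq: -18.2784 -10.8733 -1.3834 -0.1460 1.9619
step 11 | θ: 0.7047 0.1701 -0.0008 -0.1784 -0.5437 | w: -0.0047 0.0007 0.0456 0.1252 -0.0265 | tip: -1.0256 0.2126 0.9608 | trq: -23.8006 -14.8902 -2.9434 -0.6514 1.7874
step 12 | θ: 0.7046 0.1707 0.0008 -0.1748 -0.5446 | w: -0.0046 0.0481 0.1224 0.2347 -0.0610 | tip: -1.0267 0.2125 0.9594 | trq: -28.1323 -18.0114 -4.1589 -1.0446 1.6384
step 13 | θ: 0.7045 0.1719 0.0038 -0.1694 -0.5460 | w: -0.0020 0.0778 0.1764 0.3067 -0.0842 | tip: -1.0290 0.2122 0.9566 | trq: -31.5012 -20.4430 -5.1169 -1.3510 1.5215
step 14 | θ: 0.7045 0.1737 0.0077 -0.1628 -0.5478 | w: -0.0009 0.0999 0.2101 0.3480 -0.0972 | tip: -1.0320 0.2118 0.9530 | trq: -34.1077 -22.3333 -5.8700 -1.5901 1.4316
step 15 | θ: 0.7045 0.1759 0.0121 -0.1556 -0.5498 | w: -0.0003 0.1144 0.2295 0.3692 -0.1034 | tip: -1.0356 0.2114 0.9487 | trq: -36.1115 -23.7949 -6.4599 -1.7767 1.3636
step 16 | θ: 0.7045 0.1782 0.0167 -0.1482 -0.5519 | w: 0.0002 0.1227 0.2386 0.3770 -0.1053 | tip: -1.0394 0.2109 0.9441 | trq: -37.6391 -24.9174 -6.9197 -1.9220 1.3135
step 17 | θ: 0.7045 0.1807 0.0215 -0.1406 -0.5540 | w: 0.0006 0.1259 0.2404 0.3756 -0.1044 | tip: -1.0433 0.2104 0.9393 | trq: -38.7914 -25.7720 -7.2760 -2.0346 1.2777
step 18 | θ: 0.7045 0.1832 0.0263 -0.1332 -0.5560 | w: 0.0010 0.1254 0.2370 0.3681 -0.1019 | tip: -1.0471 0.2098 0.9345 | trq: -271.3249 -184.1079 -48.2650 -19.4508 19.2869
step 19 | θ: 0.6932 0.1926 0.0191 -0.1313 -0.5274 | w: -1.1287 0.8060 -0.8801 -0.2787 2.9105 | tip: -1.0463 0.2018 0.9429 | trq: 29.0924 20.3029 4.4277 2.9181 -4.1525
step 20 | θ: 0.6753 0.2039 0.0062 -0.1302 -0.4792 | w: -0.6743 0.3505 -0.4407 0.3822 1.9220 | tip: -1.0414 0.1882 0.9602 | trq: 13.3906 9.5346 1.6157 1.5275 -3.0343
step 21 | θ: 0.6647 0.2087 0.0006 -0.1210 -0.4484 | w: -0.3968 0.1408 -0.1298 0.5398 1.1699 | tip: -1.0386 0.1786 0.9704 | trq: 1.0105 1.0227 -0.6563 0.6462 -2.1071
step 22 | θ: 0.6586 0.2105 0.0002 -0.1108 -0.4307 | w: -0.2181 0.0477 0.0758 0.4703 0.6208 | tip: -1.0376 0.1722 0.9757 | trq: -8.7682 -5.7077 -2.4801 0.0505 -1.3369
step 23 | θ: 0.6554 0.2111 0.0029 -0.1026 -0.4221 | w: -0.1014 0.0196 0.1848 0.3490 0.2444 | tip: -1.0380 0.1682 0.9774 | trq: -16.4975 -11.0316 -3.9249 -0.3829 -0.7108
step 24 | θ: 0.6542 0.2114 0.0072 -0.0966 -0.4198 | w: -0.0223 0.0154 0.2422 0.2449 -0.0146 | tip: -1.0395 0.1661 0.9766 | trq: -22.5936 -15.2359 -5.0770 -0.7187 -0.2165
step 25 | θ: 0.6543 0.2118 0.0122 -0.0924 -0.4218 | w: 0.0263 0.0323 0.2533 0.1803 -0.1746 | tip: -1.0417 0.1654 0.9739 | trq: -27.3588 -18.5317 -5.9857 -0.9899 0.1541
step 26 | θ: 0.6551 0.2126 0.0172 -0.0892 -0.4263 | w: 0.0583 0.0488 0.2488 0.1471 -0.2795 | tip: -1.0446 0.1656 0.9699 | trq: -91.2723 -63.4993 -21.4115 -6.3981 0.3215
step 27 | θ: 0.6541 0.2146 0.0249 -0.1089 -0.4342 | w: -0.1391 0.1218 0.4959 -1.9452 -0.5021 | tip: -1.0443 0.1662 0.9688 | trq: -16.0370 -10.4880 -2.8786 0.0823 0.6680
step 28 | θ: 0.6529 0.2155 0.0336 -0.1356 -0.4442 | w: 0.0024 -0.0104 0.3739 -0.7977 -0.4883 | tip: -1.0422 0.1671 0.9696 | trq: -22.3193 -14.8959 -4.3066 -0.4835 0.7857
step 29 | θ: 0.6535 0.2152 0.0399 -0.1453 -0.4535 | w: 0.0537 -0.0079 0.2591 -0.1987 -0.4395 | tip: -1.0422 0.1685 0.9679 | trq: -27.0903 -18.2683 -5.3775 -0.9082 0.8509
step 30 | θ: 0.6549 0.2152 0.0443 -0.1458 -0.4619 | w: 0.0812 0.0111 0.1863 0.1050 -0.4061 | tip: -1.0435 0.1704 0.9646
final tip position (m): -1.0435 0.1704 0.9646


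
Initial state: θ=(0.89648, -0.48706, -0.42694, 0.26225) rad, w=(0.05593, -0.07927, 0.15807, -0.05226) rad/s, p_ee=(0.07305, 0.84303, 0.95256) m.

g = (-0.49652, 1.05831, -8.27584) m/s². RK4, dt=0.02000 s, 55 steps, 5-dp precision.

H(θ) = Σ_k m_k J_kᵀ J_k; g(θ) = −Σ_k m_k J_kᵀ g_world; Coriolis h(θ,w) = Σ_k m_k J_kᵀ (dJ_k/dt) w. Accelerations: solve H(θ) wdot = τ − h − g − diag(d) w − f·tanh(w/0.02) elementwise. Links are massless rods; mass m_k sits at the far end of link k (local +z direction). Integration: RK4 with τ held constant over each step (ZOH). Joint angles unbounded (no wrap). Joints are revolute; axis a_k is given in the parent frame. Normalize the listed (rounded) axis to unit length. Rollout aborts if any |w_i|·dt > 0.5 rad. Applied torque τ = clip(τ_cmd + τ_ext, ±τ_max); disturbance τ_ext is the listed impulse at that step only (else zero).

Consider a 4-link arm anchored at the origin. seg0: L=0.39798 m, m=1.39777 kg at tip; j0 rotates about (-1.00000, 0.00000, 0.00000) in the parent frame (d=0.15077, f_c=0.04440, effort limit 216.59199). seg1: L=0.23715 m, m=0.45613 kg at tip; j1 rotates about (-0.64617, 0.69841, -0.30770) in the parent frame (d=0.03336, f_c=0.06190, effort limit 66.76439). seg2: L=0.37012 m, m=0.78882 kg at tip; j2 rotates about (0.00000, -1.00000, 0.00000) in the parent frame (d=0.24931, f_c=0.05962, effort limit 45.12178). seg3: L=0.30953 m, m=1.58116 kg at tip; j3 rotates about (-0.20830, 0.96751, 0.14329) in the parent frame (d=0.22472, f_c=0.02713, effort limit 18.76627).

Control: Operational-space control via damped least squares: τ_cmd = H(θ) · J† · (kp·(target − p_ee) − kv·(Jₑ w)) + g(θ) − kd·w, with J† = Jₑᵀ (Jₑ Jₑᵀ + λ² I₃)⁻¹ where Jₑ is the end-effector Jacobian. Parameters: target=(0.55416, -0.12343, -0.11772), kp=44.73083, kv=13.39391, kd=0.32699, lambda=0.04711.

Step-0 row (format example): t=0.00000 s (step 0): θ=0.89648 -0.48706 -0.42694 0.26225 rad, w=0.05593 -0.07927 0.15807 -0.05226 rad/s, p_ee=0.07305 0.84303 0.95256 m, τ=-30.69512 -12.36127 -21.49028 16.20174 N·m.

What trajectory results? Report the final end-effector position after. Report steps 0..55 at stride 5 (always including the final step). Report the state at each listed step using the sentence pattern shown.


t=0.10000 s (step 5): θ=0.97911 -1.25268 -0.94123 0.89194 rad, w=-1.45008 -7.30059 -7.21970 7.47210 rad/s, p_ee=0.11307 0.72511 0.80188 m, τ=-41.87350 -0.97751 -1.26904 -1.43202 N·m.
t=0.20000 s (step 10): θ=0.59241 -1.34884 -1.62205 1.45142 rad, w=-4.59206 4.84467 -5.00750 3.12498 rad/s, p_ee=0.18871 0.50392 0.57200 m, τ=-1.13699 -0.72156 6.32514 -4.70914 N·m.
t=0.30000 s (step 15): θ=0.23672 -0.66418 -1.89760 1.48422 rad, w=-2.41879 7.08503 -0.98358 -1.92318 rad/s, p_ee=0.28779 0.29010 0.37868 m, τ=3.31541 -9.01516 9.61488 -0.24916 N·m.
t=0.40000 s (step 20): θ=0.09930 -0.09066 -1.93017 1.20684 rad, w=-0.37177 4.39729 -0.04469 -3.16031 rad/s, p_ee=0.36549 0.13121 0.22511 m, τ=6.87203 -10.16159 9.74665 0.78267 N·m.
t=0.50000 s (step 25): θ=0.18144 0.25347 -1.94572 0.88999 rad, w=2.29030 2.64399 -0.41821 -3.22335 rad/s, p_ee=0.40642 0.01984 0.13185 m, τ=16.67580 -7.40422 8.11386 -0.56583 N·m.
t=0.60000 s (step 30): θ=0.50104 0.40835 -2.06702 0.52945 rad, w=1.48426 0.11802 -1.72739 -3.19714 rad/s, p_ee=0.41126 -0.04132 0.10908 m, τ=-54.82202 -4.95580 5.19349 -2.18652 N·m.
t=0.70000 s (step 35): θ=0.20045 0.33541 -2.16759 0.38726 rad, w=-6.67768 -1.29907 -0.36856 -0.09070 rad/s, p_ee=0.41266 -0.06310 0.08717 m, τ=-30.19911 -2.94795 6.04830 -2.85263 N·m.
t=0.80000 s (step 40): θ=-0.66494 0.16212 -2.18220 0.44425 rad, w=-9.19967 -2.05354 -0.14726 0.85558 rad/s, p_ee=0.42919 -0.07987 0.07223 m, τ=29.49542 0.61412 1.35605 -1.50157 N·m.
t=0.90000 s (step 45): θ=-1.29169 0.03739 -2.18787 0.47289 rad, w=-3.51101 -0.23157 0.16654 -0.28484 rad/s, p_ee=0.44253 -0.12671 0.06006 m, τ=30.44624 -0.92692 0.08289 0.23527 N·m.
t=1.00000 s (step 50): θ=-1.49296 0.07877 -2.15446 0.41755 rad, w=-0.93528 0.84578 0.43647 -0.70012 rad/s, p_ee=0.46629 -0.14639 0.01773 m, τ=19.15702 -4.06852 0.90926 0.80141 N·m.
t=1.10000 s (step 55): θ=-1.52595 0.17874 -2.10933 0.34811 rad, w=0.17248 1.08806 0.43919 -0.66633 rad/s, p_ee=0.48801 -0.14721 -0.02208 m.
final p_ee position (m): 0.48801 -0.14721 -0.02208


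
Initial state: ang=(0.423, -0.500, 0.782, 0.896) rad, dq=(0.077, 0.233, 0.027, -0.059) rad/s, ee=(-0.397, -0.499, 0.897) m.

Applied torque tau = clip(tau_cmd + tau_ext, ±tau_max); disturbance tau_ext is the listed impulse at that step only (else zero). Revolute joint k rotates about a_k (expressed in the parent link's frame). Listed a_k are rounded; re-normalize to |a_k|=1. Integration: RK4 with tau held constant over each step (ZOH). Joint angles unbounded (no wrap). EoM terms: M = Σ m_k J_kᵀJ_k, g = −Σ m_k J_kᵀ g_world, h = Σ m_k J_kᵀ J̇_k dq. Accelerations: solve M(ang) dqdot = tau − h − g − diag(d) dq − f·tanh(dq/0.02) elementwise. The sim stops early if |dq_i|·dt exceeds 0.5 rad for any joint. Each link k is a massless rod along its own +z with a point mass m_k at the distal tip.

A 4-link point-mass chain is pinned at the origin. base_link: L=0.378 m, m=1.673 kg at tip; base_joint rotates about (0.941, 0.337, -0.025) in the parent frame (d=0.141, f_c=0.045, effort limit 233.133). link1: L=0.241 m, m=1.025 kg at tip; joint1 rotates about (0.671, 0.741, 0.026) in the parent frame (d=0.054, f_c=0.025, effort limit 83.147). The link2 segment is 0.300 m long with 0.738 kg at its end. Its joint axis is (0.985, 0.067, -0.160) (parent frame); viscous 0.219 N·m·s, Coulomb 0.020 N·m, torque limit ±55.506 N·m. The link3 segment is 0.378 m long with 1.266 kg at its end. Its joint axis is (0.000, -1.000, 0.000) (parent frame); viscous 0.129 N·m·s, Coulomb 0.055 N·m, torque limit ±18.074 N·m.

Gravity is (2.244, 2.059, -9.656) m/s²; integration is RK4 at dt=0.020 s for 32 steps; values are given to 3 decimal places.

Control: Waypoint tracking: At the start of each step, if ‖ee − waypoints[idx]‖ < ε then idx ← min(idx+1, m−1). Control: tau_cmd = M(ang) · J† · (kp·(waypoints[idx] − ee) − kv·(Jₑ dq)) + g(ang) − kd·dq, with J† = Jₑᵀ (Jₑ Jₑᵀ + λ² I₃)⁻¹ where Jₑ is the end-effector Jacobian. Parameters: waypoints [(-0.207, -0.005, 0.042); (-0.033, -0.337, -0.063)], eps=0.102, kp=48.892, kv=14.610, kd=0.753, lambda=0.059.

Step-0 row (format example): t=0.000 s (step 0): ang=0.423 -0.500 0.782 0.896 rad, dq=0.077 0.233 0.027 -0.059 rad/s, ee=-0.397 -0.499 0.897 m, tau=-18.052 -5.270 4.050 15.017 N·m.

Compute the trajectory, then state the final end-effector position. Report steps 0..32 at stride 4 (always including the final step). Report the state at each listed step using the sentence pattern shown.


t=0.080 s (step 4): ang=0.349 -0.300 0.922 1.251 rad, dq=-0.960 2.650 3.206 5.556 rad/s, ee=-0.379 -0.462 0.816 m, tau=1.989 -1.391 -1.319 0.153 N·m.
t=0.160 s (step 8): ang=0.344 -0.196 1.233 1.663 rad, dq=1.016 -0.353 4.295 4.747 rad/s, ee=-0.354 -0.388 0.697 m, tau=6.395 1.018 -2.675 -2.314 N·m.
t=0.240 s (step 12): ang=0.509 -0.378 1.549 2.001 rad, dq=2.870 -3.973 3.116 3.597 rad/s, ee=-0.322 -0.322 0.589 m, tau=-7.926 -0.588 -3.860 -1.890 N·m.
t=0.320 s (step 16): ang=0.747 -0.741 1.697 2.221 rad, dq=2.808 -4.627 0.716 1.897 rad/s, ee=-0.290 -0.281 0.489 m, tau=-19.545 -0.629 -3.420 -0.581 N·m.
t=0.400 s (step 20): ang=0.937 -1.081 1.710 2.322 rad, dq=1.941 -3.845 -0.143 0.769 rad/s, ee=-0.268 -0.245 0.398 m, tau=-18.981 1.732 -2.783 0.158 N·m.
t=0.480 s (step 24): ang=1.059 -1.358 1.695 2.360 rad, dq=1.121 -3.092 -0.198 0.260 rad/s, ee=-0.254 -0.206 0.321 m, tau=-15.984 4.189 -2.424 0.489 N·m.
t=0.560 s (step 28): ang=1.120 -1.578 1.680 2.372 rad, dq=0.437 -2.446 -0.161 0.053 rad/s, ee=-0.245 -0.168 0.257 m, tau=-13.753 5.927 -2.176 0.670 N·m.
t=0.640 s (step 32): ang=1.131 -1.751 1.667 2.373 rad, dq=-0.150 -1.887 -0.177 -0.009 rad/s, ee=-0.236 -0.135 0.206 m.
final ee position (m): -0.236 -0.135 0.206


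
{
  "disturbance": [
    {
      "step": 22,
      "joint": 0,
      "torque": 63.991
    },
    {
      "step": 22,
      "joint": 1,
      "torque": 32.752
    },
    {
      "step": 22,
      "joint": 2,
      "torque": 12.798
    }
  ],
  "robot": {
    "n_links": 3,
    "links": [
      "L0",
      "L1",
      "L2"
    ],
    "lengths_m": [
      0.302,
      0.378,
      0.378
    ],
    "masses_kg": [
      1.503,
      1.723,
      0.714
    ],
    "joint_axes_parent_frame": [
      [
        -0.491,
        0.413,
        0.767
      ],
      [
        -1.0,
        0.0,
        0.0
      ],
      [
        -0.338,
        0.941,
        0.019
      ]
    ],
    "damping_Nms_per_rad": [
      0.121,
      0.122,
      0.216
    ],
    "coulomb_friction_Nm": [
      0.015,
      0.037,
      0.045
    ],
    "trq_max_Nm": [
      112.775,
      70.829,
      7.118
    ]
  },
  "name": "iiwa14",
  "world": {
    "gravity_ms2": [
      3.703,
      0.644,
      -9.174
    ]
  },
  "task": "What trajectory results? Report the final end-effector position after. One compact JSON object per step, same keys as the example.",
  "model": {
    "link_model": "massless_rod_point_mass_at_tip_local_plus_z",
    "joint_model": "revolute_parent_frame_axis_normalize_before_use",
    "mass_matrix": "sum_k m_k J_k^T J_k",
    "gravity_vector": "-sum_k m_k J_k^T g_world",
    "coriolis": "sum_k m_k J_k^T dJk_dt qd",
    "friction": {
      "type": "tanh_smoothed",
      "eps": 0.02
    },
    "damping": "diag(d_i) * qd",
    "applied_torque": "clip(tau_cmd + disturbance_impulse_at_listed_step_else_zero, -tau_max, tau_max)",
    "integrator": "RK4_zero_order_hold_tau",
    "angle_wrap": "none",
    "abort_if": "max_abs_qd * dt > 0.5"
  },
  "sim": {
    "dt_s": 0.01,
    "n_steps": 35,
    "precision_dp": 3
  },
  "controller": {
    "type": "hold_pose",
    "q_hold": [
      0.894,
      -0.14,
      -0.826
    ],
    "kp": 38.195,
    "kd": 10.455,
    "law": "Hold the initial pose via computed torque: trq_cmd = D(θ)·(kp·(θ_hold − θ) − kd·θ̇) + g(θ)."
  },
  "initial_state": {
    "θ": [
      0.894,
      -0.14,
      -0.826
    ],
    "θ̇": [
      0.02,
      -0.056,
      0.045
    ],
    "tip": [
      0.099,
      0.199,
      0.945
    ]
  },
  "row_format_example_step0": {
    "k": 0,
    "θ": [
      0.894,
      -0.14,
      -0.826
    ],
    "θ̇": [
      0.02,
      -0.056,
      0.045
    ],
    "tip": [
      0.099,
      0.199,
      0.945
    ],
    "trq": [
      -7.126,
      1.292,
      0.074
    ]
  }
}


{"k":1,"\u03b8":[0.894,-0.141,-0.826],"\u03b8\u0307":[0.018,-0.049,0.034],"tip":[0.1,0.199,0.945],"trq":[-7.126,1.276,0.082]}
{"k":2,"\u03b8":[0.894,-0.141,-0.825],"\u03b8\u0307":[0.017,-0.043,0.025],"tip":[0.1,0.199,0.945],"trq":[-7.126,1.262,0.089]}
{"k":3,"\u03b8":[0.895,-0.141,-0.825],"\u03b8\u0307":[0.015,-0.037,0.017],"tip":[0.1,0.199,0.945],"trq":[-7.126,1.248,0.094]}
{"k":4,"\u03b8":[0.895,-0.142,-0.825],"\u03b8\u0307":[0.013,-0.031,0.011],"tip":[0.1,0.199,0.945],"trq":[-7.126,1.234,0.099]}
{"k":5,"\u03b8":[0.895,-0.142,-0.825],"\u03b8\u0307":[0.012,-0.026,0.007],"tip":[0.1,0.199,0.945],"trq":[-7.126,1.222,0.102]}
{"k":6,"\u03b8":[0.895,-0.142,-0.825],"\u03b8\u0307":[0.01,-0.022,0.005],"tip":[0.1,0.199,0.945],"trq":[-7.126,1.21,0.104]}
{"k":7,"\u03b8":[0.895,-0.142,-0.825],"\u03b8\u0307":[0.008,-0.018,0.003],"tip":[0.101,0.199,0.945],"trq":[-7.126,1.199,0.106]}
{"k":8,"\u03b8":[0.895,-0.143,-0.825],"\u03b8\u0307":[0.006,-0.014,0.002],"tip":[0.101,0.199,0.945],"trq":[-7.126,1.189,0.107]}
{"k":9,"\u03b8":[0.895,-0.143,-0.825],"\u03b8\u0307":[0.005,-0.011,0.001],"tip":[0.101,0.199,0.945],"trq":[-7.126,1.18,0.108]}
{"k":10,"\u03b8":[0.895,-0.143,-0.825],"\u03b8\u0307":[0.004,-0.008,0.0],"tip":[0.101,0.199,0.945],"trq":[-7.127,1.172,0.109]}
{"k":11,"\u03b8":[0.895,-0.143,-0.825],"\u03b8\u0307":[0.003,-0.006,-0.0],"tip":[0.101,0.199,0.945],"trq":[-7.127,1.164,0.11]}
{"k":12,"\u03b8":[0.895,-0.143,-0.825],"\u03b8\u0307":[0.002,-0.004,-0.0],"tip":[0.101,0.198,0.945],"trq":[-7.127,1.158,0.11]}
{"k":13,"\u03b8":[0.895,-0.143,-0.825],"\u03b8\u0307":[0.001,-0.002,-0.001],"tip":[0.101,0.198,0.945],"trq":[-7.128,1.152,0.111]}
{"k":14,"\u03b8":[0.895,-0.143,-0.825],"\u03b8\u0307":[0.0,-0.001,-0.001],"tip":[0.101,0.198,0.945],"trq":[-7.128,1.146,0.111]}
{"k":15,"\u03b8":[0.895,-0.143,-0.825],"\u03b8\u0307":[-0.0,0.0,-0.001],"tip":[0.101,0.198,0.945],"trq":[-7.128,1.141,0.111]}
{"k":16,"\u03b8":[0.895,-0.143,-0.825],"\u03b8\u0307":[-0.001,0.002,-0.001],"tip":[0.101,0.198,0.945],"trq":[-7.129,1.137,0.112]}
{"k":17,"\u03b8":[0.895,-0.143,-0.825],"\u03b8\u0307":[-0.001,0.002,-0.001],"tip":[0.101,0.198,0.945],"trq":[-7.129,1.133,0.112]}
{"k":18,"\u03b8":[0.895,-0.143,-0.825],"\u03b8\u0307":[-0.002,0.003,-0.001],"tip":[0.101,0.198,0.945],"trq":[-7.129,1.13,0.112]}
{"k":19,"\u03b8":[0.895,-0.143,-0.825],"\u03b8\u0307":[-0.002,0.004,-0.001],"tip":[0.101,0.198,0.945],"trq":[-7.129,1.126,0.112]}
{"k":20,"\u03b8":[0.895,-0.143,-0.825],"\u03b8\u0307":[-0.002,0.004,-0.001],"tip":[0.101,0.198,0.945],"trq":[-7.13,1.123,0.112]}
{"k":21,"\u03b8":[0.895,-0.143,-0.825],"\u03b8\u0307":[-0.002,0.005,-0.001],"tip":[0.101,0.198,0.945],"trq":[-7.13,1.121,0.112]}
{"k":22,"\u03b8":[0.895,-0.143,-0.825],"\u03b8\u0307":[-0.002,0.005,-0.001],"tip":[0.101,0.198,0.945],"trq":[56.861,33.87,7.118]}
{"k":23,"\u03b8":[0.901,-0.143,-0.829],"\u03b8\u0307":[1.094,-0.025,-0.762],"tip":[0.101,0.2,0.944],"trq":[-13.941,-2.351,-0.642]}
{"k":24,"\u03b8":[0.911,-0.143,-0.836],"\u03b8\u0307":[0.969,-0.022,-0.644],"tip":[0.102,0.204,0.941],"trq":[-13.457,-2.06,-0.604]}
{"k":25,"\u03b8":[0.92,-0.143,-0.842],"\u03b8\u0307":[0.854,-0.02,-0.541],"tip":[0.103,0.207,0.939],"trq":[-12.999,-1.791,-0.565]}
{"k":26,"\u03b8":[0.928,-0.144,-0.847],"\u03b8\u0307":[0.749,-0.017,-0.451],"tip":[0.104,0.209,0.938],"trq":[-12.566,-1.543,-0.527]}
{"k":27,"\u03b8":[0.935,-0.144,-0.851],"\u03b8\u0307":[0.651,-0.013,-0.372],"tip":[0.105,0.212,0.936],"trq":[-12.158,-1.313,-0.489]}
{"k":28,"\u03b8":[0.941,-0.144,-0.854],"\u03b8\u0307":[0.562,-0.01,-0.303],"tip":[0.106,0.214,0.935],"trq":[-11.773,-1.101,-0.452]}
{"k":29,"\u03b8":[0.946,-0.144,-0.857],"\u03b8\u0307":[0.481,-0.007,-0.243],"tip":[0.107,0.216,0.934],"trq":[-11.411,-0.904,-0.417]}
{"k":30,"\u03b8":[0.951,-0.144,-0.859],"\u03b8\u0307":[0.406,-0.005,-0.19],"tip":[0.107,0.218,0.933],"trq":[-11.07,-0.722,-0.382]}
{"k":31,"\u03b8":[0.954,-0.144,-0.861],"\u03b8\u0307":[0.339,-0.002,-0.144],"tip":[0.108,0.219,0.932],"trq":[-10.749,-0.552,-0.348]}
{"k":32,"\u03b8":[0.958,-0.144,-0.862],"\u03b8\u0307":[0.277,0.0,-0.104],"tip":[0.108,0.22,0.931],"trq":[-10.449,-0.395,-0.316]}
{"k":33,"\u03b8":[0.96,-0.144,-0.863],"\u03b8\u0307":[0.221,0.002,-0.069],"tip":[0.109,0.222,0.931],"trq":[-10.167,-0.249,-0.285]}
{"k":34,"\u03b8":[0.962,-0.144,-0.863],"\u03b8\u0307":[0.17,0.004,-0.039],"tip":[0.109,0.222,0.931],"trq":[-9.903,-0.113,-0.255]}
{"k":35,"\u03b8":[0.963,-0.144,-0.864],"\u03b8\u0307":[0.124,0.005,-0.014],"tip":[0.109,0.223,0.93]}
{"summary": "final tip position (m): 0.109 0.223 0.930"}


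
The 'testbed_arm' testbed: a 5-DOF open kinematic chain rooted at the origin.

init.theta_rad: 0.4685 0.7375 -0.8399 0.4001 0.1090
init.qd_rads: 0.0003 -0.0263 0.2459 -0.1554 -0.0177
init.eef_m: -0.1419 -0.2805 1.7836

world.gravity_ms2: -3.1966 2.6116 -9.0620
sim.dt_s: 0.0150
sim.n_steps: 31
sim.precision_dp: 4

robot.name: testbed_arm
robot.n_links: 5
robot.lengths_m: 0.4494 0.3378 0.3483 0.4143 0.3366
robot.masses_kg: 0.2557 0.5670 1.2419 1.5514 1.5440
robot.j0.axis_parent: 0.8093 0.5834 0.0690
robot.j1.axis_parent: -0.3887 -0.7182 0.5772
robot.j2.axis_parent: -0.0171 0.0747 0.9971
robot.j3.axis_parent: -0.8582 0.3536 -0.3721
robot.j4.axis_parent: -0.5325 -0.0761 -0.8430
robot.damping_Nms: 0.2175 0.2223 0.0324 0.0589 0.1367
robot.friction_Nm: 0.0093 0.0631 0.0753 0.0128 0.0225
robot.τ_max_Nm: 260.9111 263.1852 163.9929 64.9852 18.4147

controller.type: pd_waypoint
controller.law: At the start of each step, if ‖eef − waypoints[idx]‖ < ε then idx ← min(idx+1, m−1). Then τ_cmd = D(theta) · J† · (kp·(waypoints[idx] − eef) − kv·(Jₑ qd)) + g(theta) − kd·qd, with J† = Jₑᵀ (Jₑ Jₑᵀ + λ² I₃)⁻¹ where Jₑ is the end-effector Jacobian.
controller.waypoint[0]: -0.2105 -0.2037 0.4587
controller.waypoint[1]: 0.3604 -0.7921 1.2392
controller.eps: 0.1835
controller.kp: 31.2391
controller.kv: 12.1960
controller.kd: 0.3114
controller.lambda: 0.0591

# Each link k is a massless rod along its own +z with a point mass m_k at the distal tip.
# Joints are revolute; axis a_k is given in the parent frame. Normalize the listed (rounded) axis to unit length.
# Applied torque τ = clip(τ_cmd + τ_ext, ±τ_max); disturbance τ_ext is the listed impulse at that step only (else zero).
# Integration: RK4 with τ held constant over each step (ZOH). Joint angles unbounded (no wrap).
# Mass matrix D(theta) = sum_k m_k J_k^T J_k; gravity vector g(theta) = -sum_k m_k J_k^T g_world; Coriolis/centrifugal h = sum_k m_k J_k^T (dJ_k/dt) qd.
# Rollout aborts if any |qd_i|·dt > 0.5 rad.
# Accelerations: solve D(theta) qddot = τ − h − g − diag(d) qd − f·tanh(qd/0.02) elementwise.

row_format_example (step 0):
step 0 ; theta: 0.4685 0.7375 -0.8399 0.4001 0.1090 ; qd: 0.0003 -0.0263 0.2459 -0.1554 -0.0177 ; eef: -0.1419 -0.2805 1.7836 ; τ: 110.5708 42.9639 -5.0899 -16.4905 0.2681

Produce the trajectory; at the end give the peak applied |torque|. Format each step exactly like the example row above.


step 1 ; theta: 0.4762 0.7525 -0.8332 0.4146 0.1153 ; qd: 1.0208 1.9970 0.6356 2.0598 0.8580 ; eef: -0.1434 -0.2806 1.7794 ; τ: 94.5232 30.4662 -4.5981 -13.0778 0.0538
step 2 ; theta: 0.4973 0.7934 -0.8217 0.4575 0.1334 ; qd: 1.7672 3.4185 0.8852 3.6033 1.5928 ; eef: -0.1452 -0.2805 1.7676 ; τ: 78.1811 18.3407 -4.1193 -8.7823 0.0317
step 3 ; theta: 0.5275 0.8515 -0.8073 0.5190 0.1612 ; qd: 2.2565 4.2807 1.0570 4.5414 2.1351 ; eef: -0.1476 -0.2805 1.7488 ; τ: 61.9725 7.1953 -3.7213 -4.6401 0.0806
step 4 ; theta: 0.5636 0.9191 -0.7905 0.5910 0.1956 ; qd: 2.5435 4.7119 1.2083 5.0158 2.4557 ; eef: -0.1505 -0.2808 1.7241 ; τ: 47.0100 -2.5785 -3.4907 -1.2523 0.1332
step 5 ; theta: 0.6028 0.9909 -0.7715 0.6676 0.2333 ; qd: 2.6892 4.8504 1.3546 5.1738 2.5806 ; eef: -0.1539 -0.2815 1.6943 ; τ: 34.1366 -10.8883 -3.4915 1.1946 0.1528
step 6 ; theta: 0.6435 1.0634 -0.7503 0.7449 0.2720 ; qd: 2.7437 4.8063 1.4944 5.1326 2.5627 ; eef: -0.1576 -0.2825 1.6605 ; τ: 23.6549 -17.8204 -3.7494 2.7703 0.1267
step 7 ; theta: 0.6846 1.1343 -0.7270 0.8207 0.3097 ; qd: 2.7422 4.6556 1.6246 4.9731 2.4552 ; eef: -0.1616 -0.2838 1.6238 ; τ: 15.4629 -23.5262 -4.2523 3.6482 0.0588
step 8 ; theta: 0.7255 1.2025 -0.7019 0.8935 0.3455 ; qd: 2.7079 4.4462 1.7438 4.7474 2.2993 ; eef: -0.1658 -0.2853 1.5851 ; τ: 9.2535 -28.1676 -4.9614 4.0164 -0.0387
step 9 ; theta: 0.7656 1.2674 -0.6751 0.9627 0.3787 ; qd: 2.6556 4.2074 1.8518 4.4879 2.1227 ; eef: -0.1701 -0.2869 1.5452 ; τ: 4.6577 -31.8978 -5.8247 4.0389 -0.1519
step 10 ; theta: 0.8050 1.3286 -0.6467 1.0279 0.4093 ; qd: 2.5942 3.9567 1.9492 4.2143 1.9421 ; eef: -0.1744 -0.2884 1.5047 ; τ: 1.3223 -34.8558 -6.7880 3.8448 -0.2681
step 11 ; theta: 0.8434 1.3860 -0.6169 1.0890 0.4372 ; qd: 2.5292 3.7041 2.0366 3.9389 1.7666 ; eef: -0.1785 -0.2898 1.4641 ; τ: -1.0577 -37.1651 -7.8020 3.5290 -0.3779
step 12 ; theta: 0.8808 1.4397 -0.5858 1.1460 0.4626 ; qd: 2.4638 3.4554 2.1146 3.6689 1.6007 ; eef: -0.1825 -0.2909 1.4238 ; τ: -2.7298 -38.9338 -8.8256 3.1582 -0.4750
step 13 ; theta: 0.9172 1.4897 -0.5537 1.1990 0.4855 ; qd: 2.3998 3.2140 2.1835 3.4087 1.4464 ; eef: -0.1863 -0.2919 1.3841 ; τ: -3.8883 -40.2552 -9.8269 2.7768 -0.5561
step 14 ; theta: 0.9527 1.5362 -0.5206 1.2483 0.5062 ; qd: 2.3381 2.9815 2.2436 3.1608 1.3040 ; eef: -0.1899 -0.2925 1.3452 ; τ: -4.6813 -41.2088 -10.7828 2.4126 -0.6199
step 15 ; theta: 0.9873 1.5792 -0.4866 1.2939 0.5248 ; qd: 2.2790 2.7590 2.2950 2.9267 1.1732 ; eef: -0.1933 -0.2928 1.3072 ; τ: -5.2200 -41.8615 -11.6774 2.0815 -0.6665
step 16 ; theta: 1.0210 1.6190 -0.4519 1.3361 0.5416 ; qd: 2.2224 2.5467 2.3379 2.7070 1.0534 ; eef: -0.1964 -0.2928 1.2704 ; τ: -5.5862 -42.2690 -12.5011 1.7912 -0.6973
step 17 ; theta: 1.0539 1.6557 -0.4167 1.3751 0.5566 ; qd: 2.1682 2.3449 2.3723 2.5020 0.9439 ; eef: -0.1992 -0.2926 1.2347 ; τ: -5.8393 -42.4777 -13.2487 1.5437 -0.7141
step 18 ; theta: 1.0861 1.6894 -0.3809 1.4112 0.5701 ; qd: 2.1158 2.1534 2.3984 2.3117 0.8439 ; eef: -0.2018 -0.2921 1.2002 ; τ: -6.0216 -42.5254 -13.9189 1.3376 -0.7190
step 19 ; theta: 1.1174 1.7204 -0.3449 1.4446 0.5821 ; qd: 2.0650 1.9722 2.4163 2.1357 0.7528 ; eef: -0.2042 -0.2913 1.1669 ; τ: -6.1625 -42.4433 -14.5124 1.1696 -0.7141
step 20 ; theta: 1.1480 1.7487 -0.3086 1.4754 0.5928 ; qd: 2.0151 1.8011 2.4261 1.9737 0.6699 ; eef: -0.2063 -0.2903 1.1349 ; τ: -6.2821 -42.2568 -15.0320 1.0350 -0.7015
step 21 ; theta: 1.1778 1.7745 -0.2723 1.5038 0.6023 ; qd: 1.9657 1.6398 2.4282 1.8252 0.5947 ; eef: -0.2082 -0.2891 1.1042 ; τ: -6.3934 -41.9863 -15.4817 0.9290 -0.6830
step 22 ; theta: 1.2069 1.7980 -0.2359 1.5302 0.6107 ; qd: 1.9165 1.4883 2.4230 1.6895 0.5266 ; eef: -0.2099 -0.2877 1.0746 ; τ: -6.5043 -41.6488 -15.8659 0.8469 -0.6602
step 23 ; theta: 1.2353 1.8193 -0.1997 1.5546 0.6182 ; qd: 1.8671 1.3462 2.4107 1.5661 0.4652 ; eef: -0.2114 -0.2862 1.0463 ; τ: -6.6193 -41.2579 -16.1897 0.7842 -0.6345
step 24 ; theta: 1.2629 1.8385 -0.1638 1.5772 0.6248 ; qd: 1.8172 1.2134 2.3919 1.4542 0.4099 ; eef: -0.2126 -0.2845 1.0191 ; τ: -6.7402 -40.8248 -16.4583 0.7371 -0.6071
step 25 ; theta: 1.2898 1.8558 -0.1281 1.5983 0.6306 ; qd: 1.7667 1.0895 2.3671 1.3531 0.3604 ; eef: -0.2137 -0.2827 0.9931 ; τ: -6.8672 -40.3588 -16.6769 0.7023 -0.5787
step 26 ; theta: 1.3159 1.8713 -0.0929 1.6179 0.6356 ; qd: 1.7154 0.9742 2.3367 1.2620 0.3161 ; eef: -0.2147 -0.2809 0.9683 ; τ: -6.9995 -39.8676 -16.8506 0.6772 -0.5500
step 27 ; theta: 1.3412 1.8851 -0.0581 1.6362 0.6401 ; qd: 1.6632 0.8673 2.3013 1.1800 0.2766 ; eef: -0.2154 -0.2790 0.9445 ; τ: -7.1358 -39.3577 -16.9842 0.6595 -0.5217
step 28 ; theta: 1.3657 1.8974 -0.0239 1.6533 0.6440 ; qd: 1.6103 0.7684 2.2614 1.1065 0.2416 ; eef: -0.2161 -0.2770 0.9218 ; τ: -7.2741 -38.8345 -17.0823 0.6478 -0.4939
step 29 ; theta: 1.3895 1.9082 0.0096 1.6694 0.6474 ; qd: 1.5566 0.6772 2.2177 1.0405 0.2107 ; eef: -0.2166 -0.2750 0.9001 ; τ: -7.4127 -38.3028 -17.1494 0.6407 -0.4670
step 30 ; theta: 1.4124 1.9178 0.0425 1.6846 0.6504 ; qd: 1.5023 0.5934 2.1705 0.9814 0.1834 ; eef: -0.2170 -0.2730 0.8793 ; τ: -7.5500 -37.7667 -17.1894 0.6374 -0.4411
step 31 ; theta: 1.4345 1.9261 0.0747 1.6989 0.6530 ; qd: 1.4475 0.5164 2.1205 0.9283 0.1594 ; eef: -0.2173 -0.2709 0.8596
max |τ| (N·m): 110.5708


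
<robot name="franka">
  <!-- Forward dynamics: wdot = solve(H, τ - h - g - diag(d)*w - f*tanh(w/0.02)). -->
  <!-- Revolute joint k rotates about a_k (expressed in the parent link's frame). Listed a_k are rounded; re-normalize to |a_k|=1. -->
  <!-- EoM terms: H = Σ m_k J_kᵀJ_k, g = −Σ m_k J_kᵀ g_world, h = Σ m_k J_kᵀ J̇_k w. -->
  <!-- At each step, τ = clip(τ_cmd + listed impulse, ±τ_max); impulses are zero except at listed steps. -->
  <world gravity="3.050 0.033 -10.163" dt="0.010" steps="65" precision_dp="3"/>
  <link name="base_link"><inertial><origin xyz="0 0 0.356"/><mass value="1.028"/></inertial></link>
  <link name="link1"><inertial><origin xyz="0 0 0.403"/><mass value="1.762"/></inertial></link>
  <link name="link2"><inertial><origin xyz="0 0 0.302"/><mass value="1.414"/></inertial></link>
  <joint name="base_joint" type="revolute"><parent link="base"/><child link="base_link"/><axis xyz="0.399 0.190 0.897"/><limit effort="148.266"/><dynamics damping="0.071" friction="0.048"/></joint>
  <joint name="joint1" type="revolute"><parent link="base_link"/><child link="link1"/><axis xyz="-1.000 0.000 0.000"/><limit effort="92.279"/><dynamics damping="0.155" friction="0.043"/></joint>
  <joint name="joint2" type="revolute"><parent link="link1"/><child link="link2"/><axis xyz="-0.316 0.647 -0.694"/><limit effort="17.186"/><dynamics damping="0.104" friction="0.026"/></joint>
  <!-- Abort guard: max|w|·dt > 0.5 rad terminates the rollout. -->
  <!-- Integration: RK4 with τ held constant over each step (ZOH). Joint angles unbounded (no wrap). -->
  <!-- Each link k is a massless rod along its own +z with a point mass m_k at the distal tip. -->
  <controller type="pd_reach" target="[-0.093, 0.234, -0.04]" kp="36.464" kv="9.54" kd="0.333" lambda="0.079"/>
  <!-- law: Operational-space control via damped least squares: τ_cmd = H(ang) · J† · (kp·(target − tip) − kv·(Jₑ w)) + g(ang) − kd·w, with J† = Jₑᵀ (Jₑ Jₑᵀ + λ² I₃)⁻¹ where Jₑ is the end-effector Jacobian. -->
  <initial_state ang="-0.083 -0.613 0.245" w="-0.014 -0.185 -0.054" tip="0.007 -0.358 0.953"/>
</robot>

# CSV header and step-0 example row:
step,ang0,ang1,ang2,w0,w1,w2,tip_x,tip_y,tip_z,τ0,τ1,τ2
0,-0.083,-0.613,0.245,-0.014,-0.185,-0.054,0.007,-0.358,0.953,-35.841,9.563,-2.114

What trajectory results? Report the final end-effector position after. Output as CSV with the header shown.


step,ang0,ang1,ang2,w0,w1,w2,tip_x,tip_y,tip_z,τ0,τ1,τ2
1,-0.088,-0.618,0.255,-0.927,-0.818,1.943,0.006,-0.359,0.951,-34.458,9.648,-2.602
2,-0.101,-0.629,0.282,-1.699,-1.324,3.505,0.005,-0.359,0.949,-33.542,9.937,-2.879
3,-0.121,-0.644,0.323,-2.360,-1.722,4.753,0.003,-0.358,0.946,-32.884,10.433,-3.002
4,-0.148,-0.663,0.376,-2.931,-2.023,5.769,-0.001,-0.357,0.942,-32.282,11.109,-3.011
5,-0.180,-0.684,0.438,-3.425,-2.238,6.605,-0.005,-0.355,0.937,-31.564,11.914,-2.938
6,-0.216,-0.707,0.507,-3.847,-2.375,7.296,-0.010,-0.353,0.931,-30.603,12.782,-2.809
7,-0.256,-0.731,0.583,-4.203,-2.441,7.861,-0.016,-0.350,0.924,-29.332,13.649,-2.647
8,-0.300,-0.756,0.664,-4.496,-2.445,8.317,-0.023,-0.347,0.916,-27.736,14.459,-2.475
9,-0.346,-0.780,0.749,-4.729,-2.394,8.675,-0.031,-0.343,0.906,-25.846,15.172,-2.311
10,-0.394,-0.804,0.837,-4.907,-2.296,8.948,-0.040,-0.338,0.896,-23.719,15.767,-2.171
11,-0.444,-0.826,0.928,-5.033,-2.160,9.148,-0.049,-0.332,0.884,-21.421,16.236,-2.066
12,-0.494,-0.847,1.020,-5.113,-1.993,9.287,-0.060,-0.325,0.872,-19.019,16.583,-2.002
13,-0.546,-0.866,1.113,-5.151,-1.802,9.375,-0.070,-0.318,0.859,-16.569,16.817,-1.984
14,-0.597,-0.883,1.207,-5.152,-1.593,9.423,-0.082,-0.310,0.845,-14.118,16.952,-2.012
15,-0.649,-0.897,1.301,-5.118,-1.369,9.440,-0.093,-0.302,0.830,-11.696,16.999,-2.083
16,-0.699,-0.910,1.396,-5.053,-1.135,9.433,-0.105,-0.292,0.815,-9.324,16.971,-2.194
17,-0.750,-0.920,1.490,-4.959,-0.893,9.409,-0.118,-0.282,0.800,-7.010,16.876,-2.341
18,-0.799,-0.928,1.584,-4.839,-0.646,9.374,-0.130,-0.271,0.784,-4.756,16.720,-2.518
19,-0.846,-0.933,1.677,-4.692,-0.395,9.333,-0.143,-0.260,0.768,-2.555,16.503,-2.720
20,-0.892,-0.936,1.770,-4.520,-0.141,9.288,-0.155,-0.247,0.753,-0.394,16.219,-2.941
21,-0.936,-0.936,1.863,-4.324,0.112,9.242,-0.168,-0.235,0.737,1.745,15.858,-3.175
22,-0.979,-0.933,1.955,-4.103,0.362,9.193,-0.180,-0.222,0.721,3.880,15.394,-3.416
23,-1.018,-0.929,2.047,-3.858,0.607,9.144,-0.192,-0.208,0.706,6.030,14.781,-3.657
24,-1.056,-0.921,2.138,-3.590,0.841,9.091,-0.205,-0.194,0.691,8.202,13.950,-3.888
25,-1.090,-0.912,2.228,-3.301,1.057,9.025,-0.217,-0.180,0.677,10.387,12.806,-4.096
26,-1.122,-0.900,2.318,-2.996,1.242,8.930,-0.229,-0.166,0.663,12.523,11.226,-4.260
27,-1.150,-0.887,2.406,-2.686,1.379,8.780,-0.241,-0.151,0.650,14.469,9.082,-4.355
28,-1.175,-0.873,2.493,-2.389,1.442,8.537,-0.252,-0.136,0.638,15.976,6.323,-4.349
29,-1.198,-0.859,2.576,-2.130,1.403,8.153,-0.264,-0.122,0.627,16.721,3.087,-4.216
30,-1.218,-0.846,2.655,-1.941,1.238,7.584,-0.275,-0.107,0.617,16.460,-0.221,-3.950
31,-1.237,-0.835,2.727,-1.849,0.942,6.815,-0.286,-0.093,0.607,15.218,-3.045,-3.581
32,-1.256,-0.827,2.790,-1.861,0.535,5.879,-0.296,-0.080,0.598,13.324,-4.962,-3.161
33,-1.275,-0.824,2.844,-1.964,0.060,4.848,-0.306,-0.067,0.590,11.232,-5.881,-2.744
34,-1.295,-0.826,2.887,-2.126,-0.433,3.817,-0.315,-0.054,0.581,9.298,-5.982,-2.372
35,-1.317,-0.833,2.921,-2.320,-0.913,2.851,-0.323,-0.043,0.572,7.701,-5.528,-2.063
36,-1.342,-0.844,2.945,-2.520,-1.356,1.995,-0.331,-0.031,0.563,6.484,-4.751,-1.827
37,-1.368,-0.860,2.961,-2.710,-1.755,1.269,-0.338,-0.020,0.553,5.618,-3.813,-1.664
38,-1.396,-0.879,2.971,-2.881,-2.106,0.676,-0.345,-0.010,0.543,5.051,-2.812,-1.569
39,-1.425,-0.902,2.975,-3.030,-2.411,0.208,-0.351,0.000,0.532,4.722,-1.800,-1.537
40,-1.456,-0.927,2.975,-3.156,-2.673,-0.144,-0.356,0.010,0.520,4.581,-0.802,-1.561
41,-1.488,-0.955,2.973,-3.257,-2.892,-0.387,-0.361,0.019,0.507,4.587,0.172,-1.638
42,-1.521,-0.985,2.968,-3.340,-3.077,-0.551,-0.365,0.028,0.494,4.695,1.115,-1.749
43,-1.555,-1.017,2.962,-3.406,-3.230,-0.649,-0.369,0.037,0.481,4.878,2.023,-1.889
44,-1.589,-1.050,2.955,-3.460,-3.354,-0.695,-0.373,0.046,0.466,5.113,2.894,-2.048
45,-1.624,-1.084,2.948,-3.503,-3.452,-0.698,-0.376,0.054,0.452,5.383,3.726,-2.222
46,-1.659,-1.118,2.941,-3.538,-3.527,-0.669,-0.378,0.062,0.436,5.675,4.517,-2.405
47,-1.695,-1.154,2.935,-3.567,-3.580,-0.615,-0.380,0.070,0.421,5.979,5.261,-2.592
48,-1.731,-1.190,2.929,-3.591,-3.615,-0.543,-0.381,0.078,0.405,6.286,5.957,-2.780
49,-1.767,-1.226,2.924,-3.613,-3.631,-0.459,-0.381,0.085,0.389,6.594,6.599,-2.965
50,-1.803,-1.262,2.920,-3.633,-3.632,-0.367,-0.381,0.092,0.372,6.898,7.185,-3.145
51,-1.839,-1.299,2.917,-3.652,-3.619,-0.270,-0.380,0.099,0.356,7.196,7.712,-3.317
52,-1.876,-1.335,2.915,-3.672,-3.593,-0.171,-0.379,0.106,0.339,7.489,8.179,-3.481
53,-1.913,-1.371,2.913,-3.692,-3.555,-0.073,-0.377,0.112,0.323,7.776,8.583,-3.636
54,-1.950,-1.406,2.913,-3.713,-3.506,0.021,-0.375,0.118,0.306,8.056,8.924,-3.778
55,-1.987,-1.441,2.914,-3.736,-3.450,0.102,-0.371,0.124,0.290,8.324,9.198,-3.903
56,-2.025,-1.475,2.915,-3.760,-3.385,0.180,-0.368,0.129,0.274,8.591,9.411,-4.017
57,-2.062,-1.508,2.917,-3.784,-3.311,0.256,-0.363,0.135,0.258,8.857,9.563,-4.121
58,-2.100,-1.541,2.920,-3.808,-3.229,0.328,-0.359,0.140,0.243,9.120,9.654,-4.215
59,-2.138,-1.573,2.924,-3.831,-3.140,0.396,-0.353,0.144,0.228,9.380,9.687,-4.297
60,-2.177,-1.604,2.928,-3.854,-3.045,0.459,-0.348,0.149,0.213,9.635,9.661,-4.369
61,-2.215,-1.634,2.933,-3.874,-2.944,0.517,-0.342,0.153,0.199,9.883,9.580,-4.429
62,-2.254,-1.663,2.938,-3.893,-2.837,0.569,-0.336,0.157,0.185,10.124,9.444,-4.478
63,-2.293,-1.690,2.944,-3.908,-2.727,0.615,-0.329,0.161,0.172,10.355,9.256,-4.516
64,-2.332,-1.717,2.951,-3.920,-2.613,0.655,-0.322,0.164,0.159,10.573,9.019,-4.543
65,-2.372,-1.743,2.957,-3.927,-2.496,0.688,-0.315,0.167,0.147,,,
# final tip position (m): -0.315 0.167 0.147
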